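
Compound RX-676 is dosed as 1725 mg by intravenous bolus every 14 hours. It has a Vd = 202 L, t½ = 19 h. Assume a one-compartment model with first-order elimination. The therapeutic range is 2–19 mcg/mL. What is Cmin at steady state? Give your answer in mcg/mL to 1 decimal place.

12.8 mcg/mL

τ/t½ = 14/19 ≈ 0.73684, so fraction remaining f = (1/2)^(14/19) ≈ 0.6001.
Single-dose peak C₀ = D/Vd = 1725/202 ≈ 8.540 mcg/mL.
Steady-state trough Cmin,ss = C₀·f/(1−f) ≈ 8.540 × 0.6001/0.3999 ≈ 12.815 mcg/mL.
Trough 12.8 mcg/mL vs MEC 2 mcg/mL: adequate.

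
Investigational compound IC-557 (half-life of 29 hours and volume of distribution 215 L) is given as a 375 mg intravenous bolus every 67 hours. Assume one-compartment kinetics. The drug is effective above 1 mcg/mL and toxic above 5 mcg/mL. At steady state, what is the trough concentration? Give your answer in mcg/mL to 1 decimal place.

Over one 67-h interval, 67/29 ≈ 2.3103 half-lives elapse, leaving f ≈ 0.2016 of each dose.
At steady state, accumulation factor R = 1/(1 − e^(−kτ)) ≈ 1.2525.
Each bolus raises the concentration by D/Vd = 375/215 ≈ 1.744 mcg/mL.
Steady-state peak Cmax,ss = C₀·R ≈ 1.744 × 1.2525 ≈ 2.184 mcg/mL.
One interval later, Cmin,ss = Cmax,ss·e^(−kτ) ≈ 2.184 × 0.2016 ≈ 0.440 mcg/mL.
Trough 0.4 mcg/mL vs MEC 1 mcg/mL: subtherapeutic.

0.4 mcg/mL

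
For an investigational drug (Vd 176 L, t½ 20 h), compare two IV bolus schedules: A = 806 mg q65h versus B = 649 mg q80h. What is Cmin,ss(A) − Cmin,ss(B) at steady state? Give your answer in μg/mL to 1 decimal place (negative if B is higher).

0.3 μg/mL

Regimen A: f = (1/2)^(65/20) ≈ 0.1051; Cmin,ss = (806/176)·f/(1−f) ≈ 0.538 μg/mL.
Regimen B: f = (1/2)^(80/20) ≈ 0.0625; Cmin,ss = (649/176)·f/(1−f) ≈ 0.246 μg/mL.
Difference ≈ 0.538 − 0.246 ≈ 0.292 μg/mL.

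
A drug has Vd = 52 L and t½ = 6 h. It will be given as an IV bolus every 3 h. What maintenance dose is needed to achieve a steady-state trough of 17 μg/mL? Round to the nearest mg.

τ/t½ = 3/6 ≈ 0.5, so f = (1/2)^(3/6) ≈ 0.707107.
Cmin,ss = (D/Vd)·f/(1−f), so D = Cmin,ss·Vd·(1−f)/f.
D = 17 × 52 × (1−f)/f ≈ 17 × 52 × 0.41421 ≈ 366.16 mg.

366 mg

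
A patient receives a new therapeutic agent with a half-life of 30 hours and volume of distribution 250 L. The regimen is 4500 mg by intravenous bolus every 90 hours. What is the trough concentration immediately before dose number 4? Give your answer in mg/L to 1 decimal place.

2.6 mg/L

f = (1/2)^(τ/t½) = (1/2)^(90/30) ≈ 0.1250.
C₀ = D/Vd = 4500/250 ≈ 18.000 mg/L.
Before the 4th dose, 3 doses have been given. Superposition: Cmin = C₀·(f + f² + … + f^3).
≈ 18.000 × (0.1250 + 0.0156 + 0.0020) ≈ 18.000 × 0.1426 ≈ 2.567 mg/L.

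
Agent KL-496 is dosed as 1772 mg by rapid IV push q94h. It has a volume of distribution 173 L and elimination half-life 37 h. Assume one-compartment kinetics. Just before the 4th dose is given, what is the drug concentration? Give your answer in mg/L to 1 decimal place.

f = (1/2)^(τ/t½) = (1/2)^(94/37) ≈ 0.1719.
C₀ = D/Vd = 1772/173 ≈ 10.243 mg/L.
Before the 4th dose, 3 doses have been given. Superposition: Cmin = C₀·(f + f² + … + f^3).
≈ 10.243 × (0.1719 + 0.0295 + 0.0051) ≈ 10.243 × 0.2065 ≈ 2.115 mg/L.

2.1 mg/L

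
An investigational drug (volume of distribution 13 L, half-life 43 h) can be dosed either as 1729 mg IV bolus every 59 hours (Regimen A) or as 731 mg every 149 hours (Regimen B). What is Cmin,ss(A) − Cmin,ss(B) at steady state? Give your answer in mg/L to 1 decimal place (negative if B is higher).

78.1 mg/L

Regimen A: f = (1/2)^(59/43) ≈ 0.3863; Cmin,ss = (1729/13)·f/(1−f) ≈ 83.718 mg/L.
Regimen B: f = (1/2)^(149/43) ≈ 0.0906; Cmin,ss = (731/13)·f/(1−f) ≈ 5.602 mg/L.
Difference ≈ 83.718 − 5.602 ≈ 78.116 mg/L.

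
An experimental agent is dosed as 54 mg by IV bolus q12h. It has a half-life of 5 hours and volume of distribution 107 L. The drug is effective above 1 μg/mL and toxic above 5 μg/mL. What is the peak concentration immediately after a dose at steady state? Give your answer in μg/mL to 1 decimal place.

Over one 12-h interval, 12/5 ≈ 2.4 half-lives elapse, leaving f ≈ 0.1895 of each dose.
Accumulation ratio R = 1/(1 − f) ≈ 1/0.8105 ≈ 1.2338.
Each bolus raises the concentration by D/Vd = 54/107 ≈ 0.505 μg/mL.
Cmax,ss = C₀/(1 − f) ≈ 0.505/0.8105 ≈ 0.623 μg/mL.
Peak 0.6 μg/mL vs MTC 5 μg/mL: below toxic threshold.

0.6 μg/mL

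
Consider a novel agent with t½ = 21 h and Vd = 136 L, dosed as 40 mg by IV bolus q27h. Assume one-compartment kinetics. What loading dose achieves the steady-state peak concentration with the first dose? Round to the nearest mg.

68 mg

f = (1/2)^(27/21) ≈ 0.410168; accumulation ratio R = 1/(1−f) ≈ 1.69540.
Loading dose to hit Cmax,ss on first dose: D_load = D_maint·R ≈ 40 × 1.69540 ≈ 67.82 mg.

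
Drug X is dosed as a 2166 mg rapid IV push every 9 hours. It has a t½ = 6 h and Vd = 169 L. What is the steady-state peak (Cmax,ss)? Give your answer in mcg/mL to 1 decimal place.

19.8 mcg/mL

k = ln2/t½ = ln2/6 ≈ 0.115525 h⁻¹; fraction remaining f = e^(−kτ) = e^(−0.115525×9) ≈ 0.3536.
At steady state, accumulation factor R = 1/(1 − e^(−kτ)) ≈ 1.5470.
Each bolus raises the concentration by D/Vd = 2166/169 ≈ 12.817 mcg/mL.
Cmax,ss = C₀/(1 − f) ≈ 12.817/0.6464 ≈ 19.828 mcg/mL.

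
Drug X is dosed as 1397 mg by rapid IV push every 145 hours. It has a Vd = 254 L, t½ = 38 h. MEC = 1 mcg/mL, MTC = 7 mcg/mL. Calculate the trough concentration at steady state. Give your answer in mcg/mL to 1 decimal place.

k = ln2/t½ = ln2/38 ≈ 0.018241 h⁻¹; fraction remaining f = e^(−kτ) = e^(−0.018241×145) ≈ 0.0710.
Single-dose peak C₀ = D/Vd = 1397/254 ≈ 5.500 mcg/mL.
Steady-state trough Cmin,ss = C₀·f/(1−f) ≈ 5.500 × 0.0710/0.9290 ≈ 0.420 mcg/mL.
Trough 0.4 mcg/mL vs MEC 1 mcg/mL: subtherapeutic.

0.4 mcg/mL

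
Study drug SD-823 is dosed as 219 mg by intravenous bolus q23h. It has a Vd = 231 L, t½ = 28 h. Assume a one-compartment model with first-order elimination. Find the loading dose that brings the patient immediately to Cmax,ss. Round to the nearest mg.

f = (1/2)^(23/28) ≈ 0.565881; accumulation ratio R = 1/(1−f) ≈ 2.30352.
Loading dose to hit Cmax,ss on first dose: D_load = D_maint·R ≈ 219 × 2.30352 ≈ 504.47 mg.

504 mg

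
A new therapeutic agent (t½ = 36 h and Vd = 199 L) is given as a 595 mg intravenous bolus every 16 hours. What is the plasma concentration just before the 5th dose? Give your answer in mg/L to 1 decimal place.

f = (1/2)^(τ/t½) = (1/2)^(16/36) ≈ 0.7349.
C₀ = D/Vd = 595/199 ≈ 2.990 mg/L.
Before the 5th dose, 4 doses have been given. Superposition: Cmin = C₀·(f + f² + … + f^4).
≈ 2.990 × (0.7349 + 0.5401 + 0.3969 + 0.2917) ≈ 2.990 × 1.9636 ≈ 5.871 mg/L.

5.9 mg/L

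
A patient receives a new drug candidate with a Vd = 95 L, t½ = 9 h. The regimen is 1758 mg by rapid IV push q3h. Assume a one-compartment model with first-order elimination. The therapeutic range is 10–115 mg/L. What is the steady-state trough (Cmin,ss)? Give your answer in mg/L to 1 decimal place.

71.2 mg/L

Over one 3-h interval, 3/9 ≈ 0.33333 half-lives elapse, leaving f ≈ 0.7937 of each dose.
Accumulation ratio R = 1/(1 − f) ≈ 1/0.2063 ≈ 4.8473.
Single-dose peak C₀ = D/Vd = 1758/95 ≈ 18.505 mg/L.
Steady-state peak Cmax,ss = C₀·R ≈ 18.505 × 4.8473 ≈ 89.699 mg/L.
One interval later, Cmin,ss = Cmax,ss·e^(−kτ) ≈ 89.699 × 0.7937 ≈ 71.194 mg/L.
Trough 71.2 mg/L vs MEC 10 mg/L: adequate.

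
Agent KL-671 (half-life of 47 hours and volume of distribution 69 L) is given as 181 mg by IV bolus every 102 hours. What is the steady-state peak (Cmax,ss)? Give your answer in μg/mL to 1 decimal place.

k = ln2/t½ = ln2/47 ≈ 0.014748 h⁻¹; fraction remaining f = e^(−kτ) = e^(−0.014748×102) ≈ 0.2222.
At steady state, accumulation factor R = 1/(1 − e^(−kτ)) ≈ 1.2857.
Single-dose peak C₀ = D/Vd = 181/69 ≈ 2.623 μg/mL.
Steady-state peak Cmax,ss = C₀·R ≈ 2.623 × 1.2857 ≈ 3.372 μg/mL.

3.4 μg/mL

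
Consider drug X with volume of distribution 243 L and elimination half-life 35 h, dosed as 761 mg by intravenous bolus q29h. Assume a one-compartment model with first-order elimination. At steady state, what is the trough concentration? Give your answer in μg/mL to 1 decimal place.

4.0 μg/mL

Over one 29-h interval, 29/35 ≈ 0.82857 half-lives elapse, leaving f ≈ 0.5631 of each dose.
Single-dose peak C₀ = D/Vd = 761/243 ≈ 3.132 μg/mL.
Steady-state trough Cmin,ss = C₀·f/(1−f) ≈ 3.132 × 0.5631/0.4369 ≈ 4.037 μg/mL.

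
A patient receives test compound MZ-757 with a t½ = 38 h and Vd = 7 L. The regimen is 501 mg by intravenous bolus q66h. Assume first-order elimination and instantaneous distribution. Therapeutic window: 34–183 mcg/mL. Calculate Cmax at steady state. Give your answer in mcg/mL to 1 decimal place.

102.2 mcg/mL

τ/t½ = 66/38 ≈ 1.7368, so fraction remaining f = (1/2)^(66/38) ≈ 0.3000.
At steady state, accumulation factor R = 1/(1 − e^(−kτ)) ≈ 1.4286.
Single-dose peak C₀ = D/Vd = 501/7 ≈ 71.571 mcg/mL.
Cmax,ss = C₀/(1 − f) ≈ 71.571/0.7000 ≈ 102.244 mcg/mL.
Peak 102.2 mcg/mL vs MTC 183 mcg/mL: below toxic threshold.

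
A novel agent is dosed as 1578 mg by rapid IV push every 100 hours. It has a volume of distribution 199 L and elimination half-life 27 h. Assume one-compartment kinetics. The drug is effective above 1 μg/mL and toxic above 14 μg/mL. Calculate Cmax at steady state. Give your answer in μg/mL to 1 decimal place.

Over one 100-h interval, 100/27 ≈ 3.7037 half-lives elapse, leaving f ≈ 0.0767 of each dose.
Accumulation ratio R = 1/(1 − f) ≈ 1/0.9233 ≈ 1.0831.
Single-dose peak C₀ = D/Vd = 1578/199 ≈ 7.930 μg/mL.
Steady-state peak Cmax,ss = C₀·R ≈ 7.930 × 1.0831 ≈ 8.589 μg/mL.
Peak 8.6 μg/mL vs MTC 14 μg/mL: below toxic threshold.

8.6 μg/mL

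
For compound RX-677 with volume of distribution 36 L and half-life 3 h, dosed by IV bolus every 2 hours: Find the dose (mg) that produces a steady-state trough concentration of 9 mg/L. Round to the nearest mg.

τ/t½ = 2/3 ≈ 0.66667, so f = (1/2)^(2/3) ≈ 0.629961.
Cmin,ss = (D/Vd)·f/(1−f), so D = Cmin,ss·Vd·(1−f)/f.
D = 9 × 36 × (1−f)/f ≈ 9 × 36 × 0.58740 ≈ 190.32 mg.

190 mg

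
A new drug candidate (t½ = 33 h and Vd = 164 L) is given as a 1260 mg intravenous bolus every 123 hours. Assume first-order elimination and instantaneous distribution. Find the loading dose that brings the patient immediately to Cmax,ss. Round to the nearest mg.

1363 mg

f = (1/2)^(123/33) ≈ 0.075506; accumulation ratio R = 1/(1−f) ≈ 1.08167.
Loading dose to hit Cmax,ss on first dose: D_load = D_maint·R ≈ 1260 × 1.08167 ≈ 1362.90 mg.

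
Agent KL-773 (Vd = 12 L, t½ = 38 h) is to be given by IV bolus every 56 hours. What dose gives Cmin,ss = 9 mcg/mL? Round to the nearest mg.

τ/t½ = 56/38 ≈ 1.4737, so f = (1/2)^(56/38) ≈ 0.360062.
Cmin,ss = (D/Vd)·f/(1−f), so D = Cmin,ss·Vd·(1−f)/f.
D = 9 × 12 × (1−f)/f ≈ 9 × 12 × 1.77730 ≈ 191.95 mg.

192 mg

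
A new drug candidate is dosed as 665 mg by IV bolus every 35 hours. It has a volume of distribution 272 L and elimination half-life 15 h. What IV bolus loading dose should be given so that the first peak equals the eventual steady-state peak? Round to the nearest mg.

f = (1/2)^(35/15) ≈ 0.198425; accumulation ratio R = 1/(1−f) ≈ 1.24754.
Loading dose to hit Cmax,ss on first dose: D_load = D_maint·R ≈ 665 × 1.24754 ≈ 829.61 mg.

830 mg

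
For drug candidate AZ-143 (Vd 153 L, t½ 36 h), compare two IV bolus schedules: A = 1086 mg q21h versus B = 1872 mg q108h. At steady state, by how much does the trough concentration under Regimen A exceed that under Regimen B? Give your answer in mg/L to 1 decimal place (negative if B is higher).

Regimen A: f = (1/2)^(21/36) ≈ 0.6674; Cmin,ss = (1086/153)·f/(1−f) ≈ 14.243 mg/L.
Regimen B: f = (1/2)^(108/36) ≈ 0.1250; Cmin,ss = (1872/153)·f/(1−f) ≈ 1.748 mg/L.
Difference ≈ 14.243 − 1.748 ≈ 12.495 mg/L.

12.5 mg/L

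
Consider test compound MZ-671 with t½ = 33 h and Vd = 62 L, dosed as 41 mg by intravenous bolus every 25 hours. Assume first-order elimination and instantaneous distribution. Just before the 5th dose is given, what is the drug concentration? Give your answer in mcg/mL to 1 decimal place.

0.8 mcg/mL

f = (1/2)^(τ/t½) = (1/2)^(25/33) ≈ 0.5915.
C₀ = D/Vd = 41/62 ≈ 0.661 mcg/mL.
Before the 5th dose, 4 doses have been given. Superposition: Cmin = C₀·(f + f² + … + f^4).
≈ 0.661 × (0.5915 + 0.3499 + 0.2069 + 0.1224) ≈ 0.661 × 1.2707 ≈ 0.840 mcg/mL.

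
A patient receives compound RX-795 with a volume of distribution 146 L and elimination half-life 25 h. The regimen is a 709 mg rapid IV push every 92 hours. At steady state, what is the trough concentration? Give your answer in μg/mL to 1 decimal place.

Over one 92-h interval, 92/25 ≈ 3.68 half-lives elapse, leaving f ≈ 0.0780 of each dose.
Single-dose peak C₀ = D/Vd = 709/146 ≈ 4.856 μg/mL.
Steady-state trough Cmin,ss = C₀·f/(1−f) ≈ 4.856 × 0.0780/0.9220 ≈ 0.411 μg/mL.

0.4 μg/mL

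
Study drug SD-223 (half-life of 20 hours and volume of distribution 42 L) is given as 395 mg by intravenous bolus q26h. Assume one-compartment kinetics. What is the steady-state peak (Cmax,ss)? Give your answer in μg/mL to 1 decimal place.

Over one 26-h interval, 26/20 ≈ 1.3 half-lives elapse, leaving f ≈ 0.4061 of each dose.
Accumulation ratio R = 1/(1 − f) ≈ 1/0.5939 ≈ 1.6838.
Single-dose peak C₀ = D/Vd = 395/42 ≈ 9.405 μg/mL.
Steady-state peak Cmax,ss = C₀·R ≈ 9.405 × 1.6838 ≈ 15.836 μg/mL.

15.8 μg/mL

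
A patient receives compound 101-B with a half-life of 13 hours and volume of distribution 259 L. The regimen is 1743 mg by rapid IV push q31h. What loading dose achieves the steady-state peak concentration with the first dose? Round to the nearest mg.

f = (1/2)^(31/13) ≈ 0.191496; accumulation ratio R = 1/(1−f) ≈ 1.23685.
Loading dose to hit Cmax,ss on first dose: D_load = D_maint·R ≈ 1743 × 1.23685 ≈ 2155.83 mg.

2156 mg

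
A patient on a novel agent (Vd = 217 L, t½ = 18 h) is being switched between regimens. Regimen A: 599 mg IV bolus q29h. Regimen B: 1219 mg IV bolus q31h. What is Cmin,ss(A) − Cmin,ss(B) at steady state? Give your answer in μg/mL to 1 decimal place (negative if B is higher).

Regimen A: f = (1/2)^(29/18) ≈ 0.3273; Cmin,ss = (599/217)·f/(1−f) ≈ 1.343 μg/mL.
Regimen B: f = (1/2)^(31/18) ≈ 0.3031; Cmin,ss = (1219/217)·f/(1−f) ≈ 2.443 μg/mL.
Difference ≈ 1.343 − 2.443 ≈ -1.100 μg/mL.

-1.1 μg/mL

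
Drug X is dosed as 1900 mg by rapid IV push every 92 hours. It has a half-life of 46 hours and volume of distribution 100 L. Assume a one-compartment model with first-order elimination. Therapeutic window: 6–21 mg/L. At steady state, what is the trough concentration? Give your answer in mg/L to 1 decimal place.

6.3 mg/L

τ = 92 h = 2 half-lives, so f = (1/2)^2 = 0.25.
Accumulation ratio R = 1/(1 − f) = 1/0.75 = 4/3.
Single-dose peak C₀ = D/Vd = 1900/100 = 19 mg/L.
Steady-state peak Cmax,ss = C₀·R = 19 × 4/3 ≈ 25.333 mg/L.
Steady-state trough Cmin,ss = Cmax,ss·f ≈ 25.333 × 0.25 ≈ 6.333 mg/L.
Trough 6.3 mg/L vs MEC 6 mg/L: adequate.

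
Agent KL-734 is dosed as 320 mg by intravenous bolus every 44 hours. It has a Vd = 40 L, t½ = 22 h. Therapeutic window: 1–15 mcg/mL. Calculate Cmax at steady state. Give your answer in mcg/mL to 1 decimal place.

The dosing interval is 2 half-lives, so f = 2^(−2) = 0.25.
Accumulation ratio R = 1/(1 − f) = 1/0.75 = 4/3.
Single-dose peak C₀ = D/Vd = 320/40 = 8 mcg/mL.
Steady-state peak Cmax,ss = C₀·R = 8 × 4/3 ≈ 10.667 mcg/mL.
Peak 10.7 mcg/mL vs MTC 15 mcg/mL: below toxic threshold.

10.7 mcg/mL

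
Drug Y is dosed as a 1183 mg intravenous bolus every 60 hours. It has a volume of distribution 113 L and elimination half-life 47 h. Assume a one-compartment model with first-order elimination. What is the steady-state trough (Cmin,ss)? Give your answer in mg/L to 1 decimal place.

τ/t½ = 60/47 ≈ 1.2766, so fraction remaining f = (1/2)^(60/47) ≈ 0.4128.
At steady state, accumulation factor R = 1/(1 − e^(−kτ)) ≈ 1.7030.
Single-dose peak C₀ = D/Vd = 1183/113 ≈ 10.469 mg/L.
Steady-state peak Cmax,ss = C₀·R ≈ 10.469 × 1.7030 ≈ 17.829 mg/L.
One interval later, Cmin,ss = Cmax,ss·e^(−kτ) ≈ 17.829 × 0.4128 ≈ 7.360 mg/L.

7.4 mg/L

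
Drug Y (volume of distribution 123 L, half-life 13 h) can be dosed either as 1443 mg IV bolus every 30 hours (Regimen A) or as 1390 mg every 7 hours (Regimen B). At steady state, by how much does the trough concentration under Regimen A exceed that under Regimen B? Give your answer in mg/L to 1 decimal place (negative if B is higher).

-22.0 mg/L

Regimen A: f = (1/2)^(30/13) ≈ 0.2020; Cmin,ss = (1443/123)·f/(1−f) ≈ 2.970 mg/L.
Regimen B: f = (1/2)^(7/13) ≈ 0.6885; Cmin,ss = (1390/123)·f/(1−f) ≈ 24.978 mg/L.
Difference ≈ 2.970 − 24.978 ≈ -22.008 mg/L.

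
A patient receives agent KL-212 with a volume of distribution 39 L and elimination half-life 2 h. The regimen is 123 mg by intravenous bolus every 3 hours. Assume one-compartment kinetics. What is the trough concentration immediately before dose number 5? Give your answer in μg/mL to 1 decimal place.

f = (1/2)^(τ/t½) = (1/2)^(3/2) ≈ 0.3536.
C₀ = D/Vd = 123/39 ≈ 3.154 μg/mL.
Before the 5th dose, 4 doses have been given. Superposition: Cmin = C₀·(f + f² + … + f^4).
≈ 3.154 × (0.3536 + 0.1250 + 0.0442 + 0.0156) ≈ 3.154 × 0.5384 ≈ 1.698 μg/mL.

1.7 μg/mL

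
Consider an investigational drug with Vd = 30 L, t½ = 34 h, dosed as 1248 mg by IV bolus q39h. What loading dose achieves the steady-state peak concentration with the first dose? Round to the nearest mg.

2275 mg

f = (1/2)^(39/34) ≈ 0.451545; accumulation ratio R = 1/(1−f) ≈ 1.82330.
Loading dose to hit Cmax,ss on first dose: D_load = D_maint·R ≈ 1248 × 1.82330 ≈ 2275.48 mg.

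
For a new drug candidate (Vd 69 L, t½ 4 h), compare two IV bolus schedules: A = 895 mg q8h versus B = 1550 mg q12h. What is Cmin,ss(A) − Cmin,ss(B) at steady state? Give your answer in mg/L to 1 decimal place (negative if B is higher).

Regimen A: f = (1/2)^(8/4) ≈ 0.2500; Cmin,ss = (895/69)·f/(1−f) ≈ 4.324 mg/L.
Regimen B: f = (1/2)^(12/4) ≈ 0.1250; Cmin,ss = (1550/69)·f/(1−f) ≈ 3.209 mg/L.
Difference ≈ 4.324 − 3.209 ≈ 1.115 mg/L.

1.1 mg/L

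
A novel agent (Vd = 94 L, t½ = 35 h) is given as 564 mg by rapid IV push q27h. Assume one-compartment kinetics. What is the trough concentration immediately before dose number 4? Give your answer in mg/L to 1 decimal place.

6.8 mg/L

f = (1/2)^(τ/t½) = (1/2)^(27/35) ≈ 0.5858.
C₀ = D/Vd = 564/94 ≈ 6.000 mg/L.
Before the 4th dose, 3 doses have been given. Superposition: Cmin = C₀·(f + f² + … + f^3).
≈ 6.000 × (0.5858 + 0.3432 + 0.2010) ≈ 6.000 × 1.1300 ≈ 6.780 mg/L.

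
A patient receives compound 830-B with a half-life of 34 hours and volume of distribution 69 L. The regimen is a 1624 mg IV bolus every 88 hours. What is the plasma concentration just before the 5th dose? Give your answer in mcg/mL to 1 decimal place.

4.7 mcg/mL

f = (1/2)^(τ/t½) = (1/2)^(88/34) ≈ 0.1663.
C₀ = D/Vd = 1624/69 ≈ 23.536 mcg/mL.
Before the 5th dose, 4 doses have been given. Superposition: Cmin = C₀·(f + f² + … + f^4).
≈ 23.536 × (0.1663 + 0.0277 + 0.0046 + 0.0008) ≈ 23.536 × 0.1994 ≈ 4.693 mcg/mL.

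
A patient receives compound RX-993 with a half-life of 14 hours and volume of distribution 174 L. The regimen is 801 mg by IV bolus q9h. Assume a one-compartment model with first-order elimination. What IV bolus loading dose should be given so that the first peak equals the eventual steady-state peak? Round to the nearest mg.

2228 mg

f = (1/2)^(9/14) ≈ 0.640443; accumulation ratio R = 1/(1−f) ≈ 2.78120.
Loading dose to hit Cmax,ss on first dose: D_load = D_maint·R ≈ 801 × 2.78120 ≈ 2227.74 mg.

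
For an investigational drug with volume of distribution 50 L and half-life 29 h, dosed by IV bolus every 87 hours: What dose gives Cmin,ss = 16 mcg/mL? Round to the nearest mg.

τ/t½ = 87/29 ≈ 3, so f = (1/2)^(87/29) ≈ 0.125000.
Cmin,ss = (D/Vd)·f/(1−f), so D = Cmin,ss·Vd·(1−f)/f.
D = 16 × 50 × (1−f)/f ≈ 16 × 50 × 7.00000 ≈ 5600.00 mg.

5600 mg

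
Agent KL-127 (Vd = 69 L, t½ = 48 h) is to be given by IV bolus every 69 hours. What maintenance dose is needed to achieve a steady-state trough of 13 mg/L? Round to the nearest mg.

1533 mg

τ/t½ = 69/48 ≈ 1.4375, so f = (1/2)^(69/48) ≈ 0.369207.
Cmin,ss = (D/Vd)·f/(1−f), so D = Cmin,ss·Vd·(1−f)/f.
D = 13 × 69 × (1−f)/f ≈ 13 × 69 × 1.70851 ≈ 1532.53 mg.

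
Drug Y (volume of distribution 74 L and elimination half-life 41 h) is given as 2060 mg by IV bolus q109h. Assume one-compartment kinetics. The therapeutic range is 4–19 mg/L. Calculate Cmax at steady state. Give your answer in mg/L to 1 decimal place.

33.1 mg/L

Over one 109-h interval, 109/41 ≈ 2.6585 half-lives elapse, leaving f ≈ 0.1584 of each dose.
At steady state, accumulation factor R = 1/(1 − e^(−kτ)) ≈ 1.1882.
Each bolus raises the concentration by D/Vd = 2060/74 ≈ 27.838 mg/L.
Cmax,ss = C₀/(1 − f) ≈ 27.838/0.8416 ≈ 33.077 mg/L.
Peak 33.1 mg/L vs MTC 19 mg/L: exceeds toxic threshold.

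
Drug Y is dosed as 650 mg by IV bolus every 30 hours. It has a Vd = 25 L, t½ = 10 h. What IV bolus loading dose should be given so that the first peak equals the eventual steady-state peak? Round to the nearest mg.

743 mg

f = (1/2)^(30/10) ≈ 0.125000; accumulation ratio R = 1/(1−f) ≈ 1.14286.
Loading dose to hit Cmax,ss on first dose: D_load = D_maint·R ≈ 650 × 1.14286 ≈ 742.86 mg.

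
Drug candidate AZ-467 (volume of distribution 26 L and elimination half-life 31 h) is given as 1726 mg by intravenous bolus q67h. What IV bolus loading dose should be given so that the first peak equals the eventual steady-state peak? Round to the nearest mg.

f = (1/2)^(67/31) ≈ 0.223556; accumulation ratio R = 1/(1−f) ≈ 1.28792.
Loading dose to hit Cmax,ss on first dose: D_load = D_maint·R ≈ 1726 × 1.28792 ≈ 2222.95 mg.

2223 mg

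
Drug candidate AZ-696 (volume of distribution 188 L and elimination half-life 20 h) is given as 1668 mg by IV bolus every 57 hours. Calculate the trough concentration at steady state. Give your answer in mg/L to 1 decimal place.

Over one 57-h interval, 57/20 ≈ 2.85 half-lives elapse, leaving f ≈ 0.1387 of each dose.
Each bolus raises the concentration by D/Vd = 1668/188 ≈ 8.872 mg/L.
Steady-state trough Cmin,ss = C₀·f/(1−f) ≈ 8.872 × 0.1387/0.8613 ≈ 1.429 mg/L.

1.4 mg/L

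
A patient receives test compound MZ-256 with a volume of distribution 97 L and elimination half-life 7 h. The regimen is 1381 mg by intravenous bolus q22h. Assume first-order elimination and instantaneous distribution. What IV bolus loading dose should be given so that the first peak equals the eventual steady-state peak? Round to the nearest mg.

f = (1/2)^(22/7) ≈ 0.113215; accumulation ratio R = 1/(1−f) ≈ 1.12767.
Loading dose to hit Cmax,ss on first dose: D_load = D_maint·R ≈ 1381 × 1.12767 ≈ 1557.31 mg.

1557 mg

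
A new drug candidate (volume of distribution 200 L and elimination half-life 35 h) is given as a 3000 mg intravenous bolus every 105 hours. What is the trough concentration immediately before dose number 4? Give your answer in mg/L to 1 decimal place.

f = (1/2)^(τ/t½) = (1/2)^(105/35) ≈ 0.1250.
C₀ = D/Vd = 3000/200 ≈ 15.000 mg/L.
Before the 4th dose, 3 doses have been given. Superposition: Cmin = C₀·(f + f² + … + f^3).
≈ 15.000 × (0.1250 + 0.0156 + 0.0020) ≈ 15.000 × 0.1426 ≈ 2.139 mg/L.

2.1 mg/L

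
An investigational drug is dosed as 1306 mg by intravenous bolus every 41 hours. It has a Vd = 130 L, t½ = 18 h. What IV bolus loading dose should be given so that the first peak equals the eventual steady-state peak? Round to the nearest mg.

1645 mg

f = (1/2)^(41/18) ≈ 0.206215; accumulation ratio R = 1/(1−f) ≈ 1.25979.
Loading dose to hit Cmax,ss on first dose: D_load = D_maint·R ≈ 1306 × 1.25979 ≈ 1645.29 mg.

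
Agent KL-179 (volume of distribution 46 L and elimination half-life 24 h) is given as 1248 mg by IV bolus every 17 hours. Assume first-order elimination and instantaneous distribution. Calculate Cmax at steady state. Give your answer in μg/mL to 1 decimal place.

69.9 μg/mL

k = ln2/t½ = ln2/24 ≈ 0.028881 h⁻¹; fraction remaining f = e^(−kτ) = e^(−0.028881×17) ≈ 0.6120.
Accumulation ratio R = 1/(1 − f) ≈ 1/0.3880 ≈ 2.5773.
Single-dose peak C₀ = D/Vd = 1248/46 ≈ 27.130 μg/mL.
Cmax,ss = C₀/(1 − f) ≈ 27.130/0.3880 ≈ 69.923 μg/mL.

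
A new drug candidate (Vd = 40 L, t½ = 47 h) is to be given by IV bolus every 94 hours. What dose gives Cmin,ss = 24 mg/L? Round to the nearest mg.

τ/t½ = 94/47 ≈ 2, so f = (1/2)^(94/47) ≈ 0.250000.
Cmin,ss = (D/Vd)·f/(1−f), so D = Cmin,ss·Vd·(1−f)/f.
D = 24 × 40 × (1−f)/f ≈ 24 × 40 × 3.00000 ≈ 2880.00 mg.

2880 mg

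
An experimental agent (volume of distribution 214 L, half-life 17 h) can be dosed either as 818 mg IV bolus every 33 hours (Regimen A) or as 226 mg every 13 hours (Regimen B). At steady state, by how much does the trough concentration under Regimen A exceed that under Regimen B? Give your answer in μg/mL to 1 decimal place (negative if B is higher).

Regimen A: f = (1/2)^(33/17) ≈ 0.2604; Cmin,ss = (818/214)·f/(1−f) ≈ 1.346 μg/mL.
Regimen B: f = (1/2)^(13/17) ≈ 0.5886; Cmin,ss = (226/214)·f/(1−f) ≈ 1.511 μg/mL.
Difference ≈ 1.346 − 1.511 ≈ -0.165 μg/mL.

-0.2 μg/mL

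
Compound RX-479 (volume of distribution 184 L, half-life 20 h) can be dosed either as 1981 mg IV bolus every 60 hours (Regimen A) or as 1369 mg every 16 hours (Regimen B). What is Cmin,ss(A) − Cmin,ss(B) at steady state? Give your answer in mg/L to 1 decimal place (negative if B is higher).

-8.5 mg/L

Regimen A: f = (1/2)^(60/20) ≈ 0.1250; Cmin,ss = (1981/184)·f/(1−f) ≈ 1.538 mg/L.
Regimen B: f = (1/2)^(16/20) ≈ 0.5743; Cmin,ss = (1369/184)·f/(1−f) ≈ 10.037 mg/L.
Difference ≈ 1.538 − 10.037 ≈ -8.499 mg/L.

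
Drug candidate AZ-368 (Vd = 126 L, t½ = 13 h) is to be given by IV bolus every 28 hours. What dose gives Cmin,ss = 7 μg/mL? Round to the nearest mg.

τ/t½ = 28/13 ≈ 2.1538, so f = (1/2)^(28/13) ≈ 0.224713.
Cmin,ss = (D/Vd)·f/(1−f), so D = Cmin,ss·Vd·(1−f)/f.
D = 7 × 126 × (1−f)/f ≈ 7 × 126 × 3.45012 ≈ 3043.01 mg.

3043 mg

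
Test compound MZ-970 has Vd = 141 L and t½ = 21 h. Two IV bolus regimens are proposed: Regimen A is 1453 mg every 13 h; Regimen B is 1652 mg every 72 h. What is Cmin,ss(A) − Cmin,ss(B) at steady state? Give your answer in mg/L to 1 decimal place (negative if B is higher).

Regimen A: f = (1/2)^(13/21) ≈ 0.6511; Cmin,ss = (1453/141)·f/(1−f) ≈ 19.231 mg/L.
Regimen B: f = (1/2)^(72/21) ≈ 0.0929; Cmin,ss = (1652/141)·f/(1−f) ≈ 1.200 mg/L.
Difference ≈ 19.231 − 1.200 ≈ 18.031 mg/L.

18.0 mg/L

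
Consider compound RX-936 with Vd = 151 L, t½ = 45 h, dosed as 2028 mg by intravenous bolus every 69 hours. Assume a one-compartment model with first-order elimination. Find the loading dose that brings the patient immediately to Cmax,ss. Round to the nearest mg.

f = (1/2)^(69/45) ≈ 0.345478; accumulation ratio R = 1/(1−f) ≈ 1.52783.
Loading dose to hit Cmax,ss on first dose: D_load = D_maint·R ≈ 2028 × 1.52783 ≈ 3098.44 mg.

3098 mg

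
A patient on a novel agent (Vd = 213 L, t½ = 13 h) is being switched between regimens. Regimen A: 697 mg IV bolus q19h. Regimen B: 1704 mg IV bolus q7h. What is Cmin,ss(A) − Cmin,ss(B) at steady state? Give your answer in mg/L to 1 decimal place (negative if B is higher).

-15.8 mg/L

Regimen A: f = (1/2)^(19/13) ≈ 0.3631; Cmin,ss = (697/213)·f/(1−f) ≈ 1.866 mg/L.
Regimen B: f = (1/2)^(7/13) ≈ 0.6885; Cmin,ss = (1704/213)·f/(1−f) ≈ 17.682 mg/L.
Difference ≈ 1.866 − 17.682 ≈ -15.816 mg/L.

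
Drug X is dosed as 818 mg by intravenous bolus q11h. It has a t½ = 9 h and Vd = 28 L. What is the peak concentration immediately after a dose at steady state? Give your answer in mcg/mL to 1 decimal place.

τ/t½ = 11/9 ≈ 1.2222, so fraction remaining f = (1/2)^(11/9) ≈ 0.4286.
At steady state, accumulation factor R = 1/(1 − e^(−kτ)) ≈ 1.7501.
Single-dose peak C₀ = D/Vd = 818/28 ≈ 29.214 mcg/mL.
Steady-state peak Cmax,ss = C₀·R ≈ 29.214 × 1.7501 ≈ 51.127 mcg/mL.

51.1 mcg/mL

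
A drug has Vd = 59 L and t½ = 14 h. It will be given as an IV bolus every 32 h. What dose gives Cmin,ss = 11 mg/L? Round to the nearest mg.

τ/t½ = 32/14 ≈ 2.2857, so f = (1/2)^(32/14) ≈ 0.205084.
Cmin,ss = (D/Vd)·f/(1−f), so D = Cmin,ss·Vd·(1−f)/f.
D = 11 × 59 × (1−f)/f ≈ 11 × 59 × 3.87605 ≈ 2515.56 mg.

2516 mg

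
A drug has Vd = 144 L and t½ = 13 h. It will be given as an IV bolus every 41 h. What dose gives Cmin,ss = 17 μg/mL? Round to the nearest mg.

19340 mg

τ/t½ = 41/13 ≈ 3.1538, so f = (1/2)^(41/13) ≈ 0.112356.
Cmin,ss = (D/Vd)·f/(1−f), so D = Cmin,ss·Vd·(1−f)/f.
D = 17 × 144 × (1−f)/f ≈ 17 × 144 × 7.90028 ≈ 19339.89 mg.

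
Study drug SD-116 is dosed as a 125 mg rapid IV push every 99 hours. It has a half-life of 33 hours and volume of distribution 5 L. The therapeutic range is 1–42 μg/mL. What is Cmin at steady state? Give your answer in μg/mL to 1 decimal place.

3.6 μg/mL

The dosing interval is 3 half-lives, so f = 2^(−3) = 0.125.
Accumulation ratio R = 1/(1 − f) = 1/0.875 = 8/7.
Single-dose peak C₀ = D/Vd = 125/5 = 25 μg/mL.
Steady-state peak Cmax,ss = C₀·R = 25 × 8/7 ≈ 28.571 μg/mL.
Steady-state trough Cmin,ss = Cmax,ss·f ≈ 28.571 × 0.125 ≈ 3.571 μg/mL.
Trough 3.6 μg/mL vs MEC 1 μg/mL: adequate.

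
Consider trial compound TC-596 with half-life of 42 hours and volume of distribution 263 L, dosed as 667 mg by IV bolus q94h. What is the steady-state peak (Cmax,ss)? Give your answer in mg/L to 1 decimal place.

3.2 mg/L

τ/t½ = 94/42 ≈ 2.2381, so fraction remaining f = (1/2)^(94/42) ≈ 0.2120.
Accumulation ratio R = 1/(1 − f) ≈ 1/0.7880 ≈ 1.2690.
Single-dose peak C₀ = D/Vd = 667/263 ≈ 2.536 mg/L.
Cmax,ss = C₀/(1 − f) ≈ 2.536/0.7880 ≈ 3.218 mg/L.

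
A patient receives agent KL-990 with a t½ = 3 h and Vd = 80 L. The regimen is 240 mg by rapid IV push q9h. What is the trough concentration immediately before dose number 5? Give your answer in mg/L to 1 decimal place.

0.4 mg/L

f = (1/2)^(τ/t½) = (1/2)^(9/3) ≈ 0.1250.
C₀ = D/Vd = 240/80 ≈ 3.000 mg/L.
Before the 5th dose, 4 doses have been given. Superposition: Cmin = C₀·(f + f² + … + f^4).
≈ 3.000 × (0.1250 + 0.0156 + 0.0020 + 0.0002) ≈ 3.000 × 0.1428 ≈ 0.428 mg/L.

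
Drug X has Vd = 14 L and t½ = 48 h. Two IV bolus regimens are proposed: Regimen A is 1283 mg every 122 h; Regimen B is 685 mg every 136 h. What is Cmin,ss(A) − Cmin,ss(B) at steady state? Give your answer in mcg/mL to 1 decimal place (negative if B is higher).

Regimen A: f = (1/2)^(122/48) ≈ 0.1717; Cmin,ss = (1283/14)·f/(1−f) ≈ 18.997 mcg/mL.
Regimen B: f = (1/2)^(136/48) ≈ 0.1403; Cmin,ss = (685/14)·f/(1−f) ≈ 7.985 mcg/mL.
Difference ≈ 18.997 − 7.985 ≈ 11.012 mcg/mL.

11.0 mcg/mL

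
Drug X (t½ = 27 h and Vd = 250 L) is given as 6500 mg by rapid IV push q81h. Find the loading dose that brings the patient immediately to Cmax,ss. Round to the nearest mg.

7429 mg

f = (1/2)^(81/27) ≈ 0.125000; accumulation ratio R = 1/(1−f) ≈ 1.14286.
Loading dose to hit Cmax,ss on first dose: D_load = D_maint·R ≈ 6500 × 1.14286 ≈ 7428.59 mg.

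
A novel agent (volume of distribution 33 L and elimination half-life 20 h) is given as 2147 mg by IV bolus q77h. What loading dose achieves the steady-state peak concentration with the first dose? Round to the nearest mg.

f = (1/2)^(77/20) ≈ 0.069348; accumulation ratio R = 1/(1−f) ≈ 1.07452.
Loading dose to hit Cmax,ss on first dose: D_load = D_maint·R ≈ 2147 × 1.07452 ≈ 2306.99 mg.

2307 mg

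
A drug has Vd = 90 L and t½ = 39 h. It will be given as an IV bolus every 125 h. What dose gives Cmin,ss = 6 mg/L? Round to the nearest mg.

τ/t½ = 125/39 ≈ 3.2051, so f = (1/2)^(125/39) ≈ 0.108433.
Cmin,ss = (D/Vd)·f/(1−f), so D = Cmin,ss·Vd·(1−f)/f.
D = 6 × 90 × (1−f)/f ≈ 6 × 90 × 8.22228 ≈ 4440.03 mg.

4440 mg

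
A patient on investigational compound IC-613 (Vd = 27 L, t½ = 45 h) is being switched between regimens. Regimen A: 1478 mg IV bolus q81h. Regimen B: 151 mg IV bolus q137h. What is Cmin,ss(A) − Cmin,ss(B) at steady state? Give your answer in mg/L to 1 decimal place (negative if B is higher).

21.3 mg/L

Regimen A: f = (1/2)^(81/45) ≈ 0.2872; Cmin,ss = (1478/27)·f/(1−f) ≈ 22.056 mg/L.
Regimen B: f = (1/2)^(137/45) ≈ 0.1212; Cmin,ss = (151/27)·f/(1−f) ≈ 0.771 mg/L.
Difference ≈ 22.056 − 0.771 ≈ 21.285 mg/L.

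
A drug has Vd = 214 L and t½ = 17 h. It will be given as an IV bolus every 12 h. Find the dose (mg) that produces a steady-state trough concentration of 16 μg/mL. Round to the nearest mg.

2161 mg

τ/t½ = 12/17 ≈ 0.70588, so f = (1/2)^(12/17) ≈ 0.613067.
Cmin,ss = (D/Vd)·f/(1−f), so D = Cmin,ss·Vd·(1−f)/f.
D = 16 × 214 × (1−f)/f ≈ 16 × 214 × 0.63114 ≈ 2161.02 mg.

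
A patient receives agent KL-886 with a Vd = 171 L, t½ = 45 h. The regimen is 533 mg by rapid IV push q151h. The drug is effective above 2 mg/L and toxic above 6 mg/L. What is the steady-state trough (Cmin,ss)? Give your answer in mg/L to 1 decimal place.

0.3 mg/L

τ/t½ = 151/45 ≈ 3.3556, so fraction remaining f = (1/2)^(151/45) ≈ 0.0977.
Single-dose peak C₀ = D/Vd = 533/171 ≈ 3.117 mg/L.
Steady-state trough Cmin,ss = C₀·f/(1−f) ≈ 3.117 × 0.0977/0.9023 ≈ 0.338 mg/L.
Trough 0.3 mg/L vs MEC 2 mg/L: subtherapeutic.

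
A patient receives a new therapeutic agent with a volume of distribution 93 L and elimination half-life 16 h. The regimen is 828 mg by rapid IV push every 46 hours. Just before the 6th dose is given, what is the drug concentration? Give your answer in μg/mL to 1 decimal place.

1.4 μg/mL

f = (1/2)^(τ/t½) = (1/2)^(46/16) ≈ 0.1363.
C₀ = D/Vd = 828/93 ≈ 8.903 μg/mL.
Before the 6th dose, 5 doses have been given. Superposition: Cmin = C₀·(f + f² + … + f^5).
≈ 8.903 × (0.1363 + 0.0186 + 0.0025 + 0.0003 + 0.0000) ≈ 8.903 × 0.1577 ≈ 1.404 μg/mL.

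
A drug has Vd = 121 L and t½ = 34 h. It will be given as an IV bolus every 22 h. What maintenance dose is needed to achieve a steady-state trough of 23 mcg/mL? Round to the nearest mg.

1575 mg

τ/t½ = 22/34 ≈ 0.64706, so f = (1/2)^(22/34) ≈ 0.638581.
Cmin,ss = (D/Vd)·f/(1−f), so D = Cmin,ss·Vd·(1−f)/f.
D = 23 × 121 × (1−f)/f ≈ 23 × 121 × 0.56597 ≈ 1575.09 mg.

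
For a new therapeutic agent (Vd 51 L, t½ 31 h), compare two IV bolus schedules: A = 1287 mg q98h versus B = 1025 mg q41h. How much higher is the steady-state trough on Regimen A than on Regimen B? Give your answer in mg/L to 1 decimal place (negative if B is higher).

Regimen A: f = (1/2)^(98/31) ≈ 0.1118; Cmin,ss = (1287/51)·f/(1−f) ≈ 3.176 mg/L.
Regimen B: f = (1/2)^(41/31) ≈ 0.3998; Cmin,ss = (1025/51)·f/(1−f) ≈ 13.388 mg/L.
Difference ≈ 3.176 − 13.388 ≈ -10.212 mg/L.

-10.2 mg/L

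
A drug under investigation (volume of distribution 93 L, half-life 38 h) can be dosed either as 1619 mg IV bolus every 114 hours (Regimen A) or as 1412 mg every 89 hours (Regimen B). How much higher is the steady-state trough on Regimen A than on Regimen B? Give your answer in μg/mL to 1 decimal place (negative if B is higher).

-1.2 μg/mL

Regimen A: f = (1/2)^(114/38) ≈ 0.1250; Cmin,ss = (1619/93)·f/(1−f) ≈ 2.487 μg/mL.
Regimen B: f = (1/2)^(89/38) ≈ 0.1972; Cmin,ss = (1412/93)·f/(1−f) ≈ 3.730 μg/mL.
Difference ≈ 2.487 − 3.730 ≈ -1.243 μg/mL.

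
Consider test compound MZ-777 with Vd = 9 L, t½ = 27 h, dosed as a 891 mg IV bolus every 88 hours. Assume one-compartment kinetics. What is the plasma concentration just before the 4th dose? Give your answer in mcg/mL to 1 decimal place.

f = (1/2)^(τ/t½) = (1/2)^(88/27) ≈ 0.1044.
C₀ = D/Vd = 891/9 ≈ 99.000 mcg/mL.
Before the 4th dose, 3 doses have been given. Superposition: Cmin = C₀·(f + f² + … + f^3).
≈ 99.000 × (0.1044 + 0.0109 + 0.0011) ≈ 99.000 × 0.1164 ≈ 11.524 mcg/mL.

11.5 mcg/mL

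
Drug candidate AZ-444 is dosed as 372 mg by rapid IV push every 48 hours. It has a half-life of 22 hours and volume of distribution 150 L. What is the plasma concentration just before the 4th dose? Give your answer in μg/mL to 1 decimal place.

f = (1/2)^(τ/t½) = (1/2)^(48/22) ≈ 0.2204.
C₀ = D/Vd = 372/150 ≈ 2.480 μg/mL.
Before the 4th dose, 3 doses have been given. Superposition: Cmin = C₀·(f + f² + … + f^3).
≈ 2.480 × (0.2204 + 0.0486 + 0.0107) ≈ 2.480 × 0.2797 ≈ 0.694 μg/mL.

0.7 μg/mL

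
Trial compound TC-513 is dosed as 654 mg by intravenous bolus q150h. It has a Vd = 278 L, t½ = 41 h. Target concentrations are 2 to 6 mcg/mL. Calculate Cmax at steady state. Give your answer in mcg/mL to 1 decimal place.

2.6 mcg/mL

k = ln2/t½ = ln2/41 ≈ 0.016906 h⁻¹; fraction remaining f = e^(−kτ) = e^(−0.016906×150) ≈ 0.0792.
At steady state, accumulation factor R = 1/(1 − e^(−kτ)) ≈ 1.0860.
Single-dose peak C₀ = D/Vd = 654/278 ≈ 2.353 mcg/mL.
Steady-state peak Cmax,ss = C₀·R ≈ 2.353 × 1.0860 ≈ 2.555 mcg/mL.
Peak 2.6 mcg/mL vs MTC 6 mcg/mL: below toxic threshold.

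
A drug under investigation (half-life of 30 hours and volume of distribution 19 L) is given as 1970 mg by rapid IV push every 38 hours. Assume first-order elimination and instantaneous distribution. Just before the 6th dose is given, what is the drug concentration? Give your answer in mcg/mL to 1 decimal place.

72.8 mcg/mL

f = (1/2)^(τ/t½) = (1/2)^(38/30) ≈ 0.4156.
C₀ = D/Vd = 1970/19 ≈ 103.684 mcg/mL.
Before the 6th dose, 5 doses have been given. Superposition: Cmin = C₀·(f + f² + … + f^5).
≈ 103.684 × (0.4156 + 0.1727 + 0.0718 + 0.0298 + 0.0124) ≈ 103.684 × 0.7023 ≈ 72.817 mcg/mL.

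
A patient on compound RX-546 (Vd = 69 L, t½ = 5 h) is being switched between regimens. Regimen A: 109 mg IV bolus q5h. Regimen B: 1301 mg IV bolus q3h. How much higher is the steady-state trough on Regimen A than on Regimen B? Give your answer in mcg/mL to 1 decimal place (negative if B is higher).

-35.0 mcg/mL

Regimen A: f = (1/2)^(5/5) ≈ 0.5000; Cmin,ss = (109/69)·f/(1−f) ≈ 1.580 mcg/mL.
Regimen B: f = (1/2)^(3/5) ≈ 0.6598; Cmin,ss = (1301/69)·f/(1−f) ≈ 36.568 mcg/mL.
Difference ≈ 1.580 − 36.568 ≈ -34.988 mcg/mL.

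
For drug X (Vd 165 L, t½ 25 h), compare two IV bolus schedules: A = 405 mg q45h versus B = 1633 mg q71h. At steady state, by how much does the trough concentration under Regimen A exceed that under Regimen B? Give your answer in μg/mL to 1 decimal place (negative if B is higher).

Regimen A: f = (1/2)^(45/25) ≈ 0.2872; Cmin,ss = (405/165)·f/(1−f) ≈ 0.989 μg/mL.
Regimen B: f = (1/2)^(71/25) ≈ 0.1397; Cmin,ss = (1633/165)·f/(1−f) ≈ 1.607 μg/mL.
Difference ≈ 0.989 − 1.607 ≈ -0.618 μg/mL.

-0.6 μg/mL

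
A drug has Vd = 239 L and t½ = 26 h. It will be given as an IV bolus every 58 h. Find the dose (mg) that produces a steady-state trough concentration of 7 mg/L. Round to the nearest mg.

6180 mg

τ/t½ = 58/26 ≈ 2.2308, so f = (1/2)^(58/26) ≈ 0.213045.
Cmin,ss = (D/Vd)·f/(1−f), so D = Cmin,ss·Vd·(1−f)/f.
D = 7 × 239 × (1−f)/f ≈ 7 × 239 × 3.69384 ≈ 6179.79 mg.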